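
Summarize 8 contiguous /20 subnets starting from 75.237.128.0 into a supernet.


Original prefix: /20
Number of subnets: 8 = 2^3
New prefix = 20 - 3 = 17
Supernet: 75.237.128.0/17


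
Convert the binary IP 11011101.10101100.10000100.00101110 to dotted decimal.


11011101 = 221
10101100 = 172
10000100 = 132
00101110 = 46
IP: 221.172.132.46


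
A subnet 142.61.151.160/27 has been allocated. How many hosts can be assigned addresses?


Host bits = 32 - 27 = 5
Total addresses = 2^5 = 32
Usable = total - 2 (network and broadcast)
Usable hosts: 30


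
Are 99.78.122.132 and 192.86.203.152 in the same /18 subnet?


Mask: 255.255.192.0
99.78.122.132 AND mask = 99.78.64.0
192.86.203.152 AND mask = 192.86.192.0
No, different subnets (99.78.64.0 vs 192.86.192.0)


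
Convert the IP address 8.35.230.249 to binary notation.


8 = 00001000
35 = 00100011
230 = 11100110
249 = 11111001
Binary: 00001000.00100011.11100110.11111001


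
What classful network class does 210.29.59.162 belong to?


First octet: 210
Binary: 11010010
110xxxxx -> Class C (192-223)
Class C, default mask 255.255.255.0 (/24)


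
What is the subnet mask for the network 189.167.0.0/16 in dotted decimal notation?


/16 means 16 network bits, 16 host bits
Binary: 11111111111111110000000000000000
Mask: 255.255.0.0


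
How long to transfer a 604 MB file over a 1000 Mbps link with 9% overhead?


Effective throughput = 1000 * (1 - 9/100) = 910 Mbps
File size in Mb = 604 * 8 = 4832 Mb
Time = 4832 / 910
Time = 5.3099 seconds


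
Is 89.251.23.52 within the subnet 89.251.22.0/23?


Subnet network: 89.251.22.0
Test IP AND mask: 89.251.22.0
Yes, 89.251.23.52 is in 89.251.22.0/23


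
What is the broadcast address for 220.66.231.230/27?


Network: 220.66.231.224/27
Host bits = 5
Set all host bits to 1:
Broadcast: 220.66.231.255


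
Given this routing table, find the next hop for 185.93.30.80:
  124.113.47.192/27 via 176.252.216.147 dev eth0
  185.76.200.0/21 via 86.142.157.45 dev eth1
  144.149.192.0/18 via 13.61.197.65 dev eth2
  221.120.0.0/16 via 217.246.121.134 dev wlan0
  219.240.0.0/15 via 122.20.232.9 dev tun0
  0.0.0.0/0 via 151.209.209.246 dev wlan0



Longest prefix match for 185.93.30.80:
  /27 124.113.47.192: no
  /21 185.76.200.0: no
  /18 144.149.192.0: no
  /16 221.120.0.0: no
  /15 219.240.0.0: no
  /0 0.0.0.0: MATCH
Selected: next-hop 151.209.209.246 via wlan0 (matched /0)


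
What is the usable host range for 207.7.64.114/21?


Network: 207.7.64.0
Broadcast: 207.7.71.255
First usable = network + 1
Last usable = broadcast - 1
Range: 207.7.64.1 to 207.7.71.254


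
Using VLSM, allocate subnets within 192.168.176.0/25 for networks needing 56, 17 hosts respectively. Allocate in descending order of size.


56 hosts -> /26 (62 usable): 192.168.176.0/26
17 hosts -> /27 (30 usable): 192.168.176.64/27
Allocation: 192.168.176.0/26 (56 hosts, 62 usable); 192.168.176.64/27 (17 hosts, 30 usable)


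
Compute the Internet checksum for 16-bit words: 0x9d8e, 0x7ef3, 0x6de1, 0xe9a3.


Sum all words (with carry folding):
+ 0x9d8e = 0x9d8e
+ 0x7ef3 = 0x1c82
+ 0x6de1 = 0x8a63
+ 0xe9a3 = 0x7407
One's complement: ~0x7407
Checksum = 0x8bf8


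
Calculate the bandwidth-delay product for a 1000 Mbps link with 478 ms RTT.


BDP = bandwidth * RTT
= 1000 Mbps * 478 ms
= 1000 * 1e6 * 478 / 1000 bits
= 478000000 bits
= 59750000 bytes
= 58349.6094 KB
BDP = 478000000 bits (59750000 bytes)


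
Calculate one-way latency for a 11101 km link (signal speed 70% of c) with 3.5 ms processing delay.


Speed = 0.7 * 3e5 km/s = 210000 km/s
Propagation delay = 11101 / 210000 = 0.0529 s = 52.8619 ms
Processing delay = 3.5 ms
Total one-way latency = 56.3619 ms


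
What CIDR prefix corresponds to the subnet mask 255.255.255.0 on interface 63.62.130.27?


Binary: 11111111.11111111.11111111.00000000
Count leading 1s
Prefix: /24


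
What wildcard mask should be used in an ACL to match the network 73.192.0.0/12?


Subnet mask: 255.240.0.0
Wildcard = 255.255.255.255 - subnet mask
255 - 255 = 0
255 - 240 = 15
255 - 0 = 255
255 - 0 = 255
Wildcard: 0.15.255.255


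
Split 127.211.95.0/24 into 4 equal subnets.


New prefix = 24 + 2 = 26
Each subnet has 64 addresses
  127.211.95.0/26
  127.211.95.64/26
  127.211.95.128/26
  127.211.95.192/26
Subnets: 127.211.95.0/26, 127.211.95.64/26, 127.211.95.128/26, 127.211.95.192/26


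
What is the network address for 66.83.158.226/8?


IP:   01000010.01010011.10011110.11100010
Mask: 11111111.00000000.00000000.00000000
AND operation:
Net:  01000010.00000000.00000000.00000000
Network: 66.0.0.0/8


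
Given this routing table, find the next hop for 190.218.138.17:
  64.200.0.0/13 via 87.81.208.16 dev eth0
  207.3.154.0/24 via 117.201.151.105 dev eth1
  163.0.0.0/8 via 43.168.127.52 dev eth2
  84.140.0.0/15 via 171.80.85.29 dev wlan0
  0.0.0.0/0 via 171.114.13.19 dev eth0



Longest prefix match for 190.218.138.17:
  /13 64.200.0.0: no
  /24 207.3.154.0: no
  /8 163.0.0.0: no
  /15 84.140.0.0: no
  /0 0.0.0.0: MATCH
Selected: next-hop 171.114.13.19 via eth0 (matched /0)


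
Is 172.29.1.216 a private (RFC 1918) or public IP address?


RFC 1918 private ranges:
  10.0.0.0/8 (10.0.0.0 - 10.255.255.255)
  172.16.0.0/12 (172.16.0.0 - 172.31.255.255)
  192.168.0.0/16 (192.168.0.0 - 192.168.255.255)
Private (in 172.16.0.0/12)


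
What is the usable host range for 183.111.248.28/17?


Network: 183.111.128.0
Broadcast: 183.111.255.255
First usable = network + 1
Last usable = broadcast - 1
Range: 183.111.128.1 to 183.111.255.254


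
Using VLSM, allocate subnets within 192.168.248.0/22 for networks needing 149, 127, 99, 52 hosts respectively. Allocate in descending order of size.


149 hosts -> /24 (254 usable): 192.168.248.0/24
127 hosts -> /24 (254 usable): 192.168.249.0/24
99 hosts -> /25 (126 usable): 192.168.250.0/25
52 hosts -> /26 (62 usable): 192.168.250.128/26
Allocation: 192.168.248.0/24 (149 hosts, 254 usable); 192.168.249.0/24 (127 hosts, 254 usable); 192.168.250.0/25 (99 hosts, 126 usable); 192.168.250.128/26 (52 hosts, 62 usable)


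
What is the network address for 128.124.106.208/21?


IP:   10000000.01111100.01101010.11010000
Mask: 11111111.11111111.11111000.00000000
AND operation:
Net:  10000000.01111100.01101000.00000000
Network: 128.124.104.0/21


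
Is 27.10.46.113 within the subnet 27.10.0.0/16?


Subnet network: 27.10.0.0
Test IP AND mask: 27.10.0.0
Yes, 27.10.46.113 is in 27.10.0.0/16


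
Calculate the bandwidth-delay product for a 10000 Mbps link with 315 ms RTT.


BDP = bandwidth * RTT
= 10000 Mbps * 315 ms
= 10000 * 1e6 * 315 / 1000 bits
= 3150000000 bits
= 393750000 bytes
= 384521.4844 KB
BDP = 3150000000 bits (393750000 bytes)


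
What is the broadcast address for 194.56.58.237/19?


Network: 194.56.32.0/19
Host bits = 13
Set all host bits to 1:
Broadcast: 194.56.63.255


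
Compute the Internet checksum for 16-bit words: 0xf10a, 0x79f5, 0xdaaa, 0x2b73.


Sum all words (with carry folding):
+ 0xf10a = 0xf10a
+ 0x79f5 = 0x6b00
+ 0xdaaa = 0x45ab
+ 0x2b73 = 0x711e
One's complement: ~0x711e
Checksum = 0x8ee1


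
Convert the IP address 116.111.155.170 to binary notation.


116 = 01110100
111 = 01101111
155 = 10011011
170 = 10101010
Binary: 01110100.01101111.10011011.10101010


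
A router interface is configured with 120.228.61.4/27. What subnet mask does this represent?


/27 means 27 network bits, 5 host bits
Binary: 11111111111111111111111111100000
Mask: 255.255.255.224


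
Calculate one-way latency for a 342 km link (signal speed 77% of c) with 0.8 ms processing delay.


Speed = 0.77 * 3e5 km/s = 231000 km/s
Propagation delay = 342 / 231000 = 0.0015 s = 1.4805 ms
Processing delay = 0.8 ms
Total one-way latency = 2.2805 ms


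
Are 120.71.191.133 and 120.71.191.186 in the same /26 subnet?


Mask: 255.255.255.192
120.71.191.133 AND mask = 120.71.191.128
120.71.191.186 AND mask = 120.71.191.128
Yes, same subnet (120.71.191.128)


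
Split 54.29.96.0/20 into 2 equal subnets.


New prefix = 20 + 1 = 21
Each subnet has 2048 addresses
  54.29.96.0/21
  54.29.104.0/21
Subnets: 54.29.96.0/21, 54.29.104.0/21


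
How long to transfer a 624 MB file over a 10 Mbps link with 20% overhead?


Effective throughput = 10 * (1 - 20/100) = 8 Mbps
File size in Mb = 624 * 8 = 4992 Mb
Time = 4992 / 8
Time = 624 seconds


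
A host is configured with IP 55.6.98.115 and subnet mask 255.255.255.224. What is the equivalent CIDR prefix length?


Binary: 11111111.11111111.11111111.11100000
Count leading 1s
Prefix: /27


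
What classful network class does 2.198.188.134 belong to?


First octet: 2
Binary: 00000010
0xxxxxxx -> Class A (1-126)
Class A, default mask 255.0.0.0 (/8)


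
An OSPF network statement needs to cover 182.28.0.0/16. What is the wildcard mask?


Subnet mask: 255.255.0.0
Wildcard = 255.255.255.255 - subnet mask
255 - 255 = 0
255 - 255 = 0
255 - 0 = 255
255 - 0 = 255
Wildcard: 0.0.255.255


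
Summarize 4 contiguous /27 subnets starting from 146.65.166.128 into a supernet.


Original prefix: /27
Number of subnets: 4 = 2^2
New prefix = 27 - 2 = 25
Supernet: 146.65.166.128/25


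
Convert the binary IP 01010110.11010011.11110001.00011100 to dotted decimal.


01010110 = 86
11010011 = 211
11110001 = 241
00011100 = 28
IP: 86.211.241.28


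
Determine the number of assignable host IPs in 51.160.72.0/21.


Host bits = 32 - 21 = 11
Total addresses = 2^11 = 2048
Usable = total - 2 (network and broadcast)
Usable hosts: 2046


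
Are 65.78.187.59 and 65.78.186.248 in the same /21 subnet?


Mask: 255.255.248.0
65.78.187.59 AND mask = 65.78.184.0
65.78.186.248 AND mask = 65.78.184.0
Yes, same subnet (65.78.184.0)


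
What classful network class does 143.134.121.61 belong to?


First octet: 143
Binary: 10001111
10xxxxxx -> Class B (128-191)
Class B, default mask 255.255.0.0 (/16)


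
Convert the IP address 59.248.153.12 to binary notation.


59 = 00111011
248 = 11111000
153 = 10011001
12 = 00001100
Binary: 00111011.11111000.10011001.00001100


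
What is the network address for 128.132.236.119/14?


IP:   10000000.10000100.11101100.01110111
Mask: 11111111.11111100.00000000.00000000
AND operation:
Net:  10000000.10000100.00000000.00000000
Network: 128.132.0.0/14


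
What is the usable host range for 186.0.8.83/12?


Network: 186.0.0.0
Broadcast: 186.15.255.255
First usable = network + 1
Last usable = broadcast - 1
Range: 186.0.0.1 to 186.15.255.254


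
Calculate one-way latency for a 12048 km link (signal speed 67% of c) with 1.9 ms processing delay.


Speed = 0.67 * 3e5 km/s = 201000 km/s
Propagation delay = 12048 / 201000 = 0.0599 s = 59.9403 ms
Processing delay = 1.9 ms
Total one-way latency = 61.8403 ms


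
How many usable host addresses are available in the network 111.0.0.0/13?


Host bits = 32 - 13 = 19
Total addresses = 2^19 = 524288
Usable = total - 2 (network and broadcast)
Usable hosts: 524286


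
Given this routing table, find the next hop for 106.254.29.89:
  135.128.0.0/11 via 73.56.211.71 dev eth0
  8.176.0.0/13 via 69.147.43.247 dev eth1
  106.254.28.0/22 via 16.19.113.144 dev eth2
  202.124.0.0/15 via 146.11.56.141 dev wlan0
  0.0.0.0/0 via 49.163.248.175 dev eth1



Longest prefix match for 106.254.29.89:
  /11 135.128.0.0: no
  /13 8.176.0.0: no
  /22 106.254.28.0: MATCH
  /15 202.124.0.0: no
  /0 0.0.0.0: MATCH
Selected: next-hop 16.19.113.144 via eth2 (matched /22)


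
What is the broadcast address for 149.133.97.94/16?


Network: 149.133.0.0/16
Host bits = 16
Set all host bits to 1:
Broadcast: 149.133.255.255


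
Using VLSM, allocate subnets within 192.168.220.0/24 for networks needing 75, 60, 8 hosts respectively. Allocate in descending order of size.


75 hosts -> /25 (126 usable): 192.168.220.0/25
60 hosts -> /26 (62 usable): 192.168.220.128/26
8 hosts -> /28 (14 usable): 192.168.220.192/28
Allocation: 192.168.220.0/25 (75 hosts, 126 usable); 192.168.220.128/26 (60 hosts, 62 usable); 192.168.220.192/28 (8 hosts, 14 usable)


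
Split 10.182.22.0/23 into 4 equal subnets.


New prefix = 23 + 2 = 25
Each subnet has 128 addresses
  10.182.22.0/25
  10.182.22.128/25
  10.182.23.0/25
  10.182.23.128/25
Subnets: 10.182.22.0/25, 10.182.22.128/25, 10.182.23.0/25, 10.182.23.128/25


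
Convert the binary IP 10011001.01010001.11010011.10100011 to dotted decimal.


10011001 = 153
01010001 = 81
11010011 = 211
10100011 = 163
IP: 153.81.211.163


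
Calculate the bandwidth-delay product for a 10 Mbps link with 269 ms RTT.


BDP = bandwidth * RTT
= 10 Mbps * 269 ms
= 10 * 1e6 * 269 / 1000 bits
= 2690000 bits
= 336250 bytes
= 328.3691 KB
BDP = 2690000 bits (336250 bytes)


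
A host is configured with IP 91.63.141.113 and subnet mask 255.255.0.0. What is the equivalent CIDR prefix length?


Binary: 11111111.11111111.00000000.00000000
Count leading 1s
Prefix: /16


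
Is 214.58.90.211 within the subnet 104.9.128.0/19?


Subnet network: 104.9.128.0
Test IP AND mask: 214.58.64.0
No, 214.58.90.211 is not in 104.9.128.0/19


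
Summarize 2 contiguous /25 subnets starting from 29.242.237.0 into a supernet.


Original prefix: /25
Number of subnets: 2 = 2^1
New prefix = 25 - 1 = 24
Supernet: 29.242.237.0/24


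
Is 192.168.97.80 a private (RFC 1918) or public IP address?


RFC 1918 private ranges:
  10.0.0.0/8 (10.0.0.0 - 10.255.255.255)
  172.16.0.0/12 (172.16.0.0 - 172.31.255.255)
  192.168.0.0/16 (192.168.0.0 - 192.168.255.255)
Private (in 192.168.0.0/16)


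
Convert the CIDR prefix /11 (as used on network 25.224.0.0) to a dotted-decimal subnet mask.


/11 means 11 network bits, 21 host bits
Binary: 11111111111000000000000000000000
Mask: 255.224.0.0


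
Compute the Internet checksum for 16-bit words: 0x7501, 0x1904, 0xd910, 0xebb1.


Sum all words (with carry folding):
+ 0x7501 = 0x7501
+ 0x1904 = 0x8e05
+ 0xd910 = 0x6716
+ 0xebb1 = 0x52c8
One's complement: ~0x52c8
Checksum = 0xad37


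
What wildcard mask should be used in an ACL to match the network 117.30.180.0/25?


Subnet mask: 255.255.255.128
Wildcard = 255.255.255.255 - subnet mask
255 - 255 = 0
255 - 255 = 0
255 - 255 = 0
255 - 128 = 127
Wildcard: 0.0.0.127


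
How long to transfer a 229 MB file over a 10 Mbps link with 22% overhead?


Effective throughput = 10 * (1 - 22/100) = 7.8 Mbps
File size in Mb = 229 * 8 = 1832 Mb
Time = 1832 / 7.8
Time = 234.8718 seconds


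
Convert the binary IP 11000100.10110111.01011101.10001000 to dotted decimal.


11000100 = 196
10110111 = 183
01011101 = 93
10001000 = 136
IP: 196.183.93.136


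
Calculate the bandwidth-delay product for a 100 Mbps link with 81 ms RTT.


BDP = bandwidth * RTT
= 100 Mbps * 81 ms
= 100 * 1e6 * 81 / 1000 bits
= 8100000 bits
= 1012500 bytes
= 988.7695 KB
BDP = 8100000 bits (1012500 bytes)


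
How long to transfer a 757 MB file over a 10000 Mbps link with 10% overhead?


Effective throughput = 10000 * (1 - 10/100) = 9000 Mbps
File size in Mb = 757 * 8 = 6056 Mb
Time = 6056 / 9000
Time = 0.6729 seconds


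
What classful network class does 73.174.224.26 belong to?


First octet: 73
Binary: 01001001
0xxxxxxx -> Class A (1-126)
Class A, default mask 255.0.0.0 (/8)


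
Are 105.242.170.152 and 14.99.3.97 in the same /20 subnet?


Mask: 255.255.240.0
105.242.170.152 AND mask = 105.242.160.0
14.99.3.97 AND mask = 14.99.0.0
No, different subnets (105.242.160.0 vs 14.99.0.0)


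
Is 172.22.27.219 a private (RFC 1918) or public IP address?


RFC 1918 private ranges:
  10.0.0.0/8 (10.0.0.0 - 10.255.255.255)
  172.16.0.0/12 (172.16.0.0 - 172.31.255.255)
  192.168.0.0/16 (192.168.0.0 - 192.168.255.255)
Private (in 172.16.0.0/12)


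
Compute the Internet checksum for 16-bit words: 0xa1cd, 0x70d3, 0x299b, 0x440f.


Sum all words (with carry folding):
+ 0xa1cd = 0xa1cd
+ 0x70d3 = 0x12a1
+ 0x299b = 0x3c3c
+ 0x440f = 0x804b
One's complement: ~0x804b
Checksum = 0x7fb4


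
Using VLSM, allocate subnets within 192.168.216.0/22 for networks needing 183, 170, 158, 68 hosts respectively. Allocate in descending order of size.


183 hosts -> /24 (254 usable): 192.168.216.0/24
170 hosts -> /24 (254 usable): 192.168.217.0/24
158 hosts -> /24 (254 usable): 192.168.218.0/24
68 hosts -> /25 (126 usable): 192.168.219.0/25
Allocation: 192.168.216.0/24 (183 hosts, 254 usable); 192.168.217.0/24 (170 hosts, 254 usable); 192.168.218.0/24 (158 hosts, 254 usable); 192.168.219.0/25 (68 hosts, 126 usable)


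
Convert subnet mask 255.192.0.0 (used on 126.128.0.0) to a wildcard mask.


Subnet mask: 255.192.0.0
Wildcard = 255.255.255.255 - subnet mask
255 - 255 = 0
255 - 192 = 63
255 - 0 = 255
255 - 0 = 255
Wildcard: 0.63.255.255


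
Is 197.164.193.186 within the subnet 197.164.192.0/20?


Subnet network: 197.164.192.0
Test IP AND mask: 197.164.192.0
Yes, 197.164.193.186 is in 197.164.192.0/20


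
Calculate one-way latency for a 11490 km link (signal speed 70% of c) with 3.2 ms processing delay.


Speed = 0.7 * 3e5 km/s = 210000 km/s
Propagation delay = 11490 / 210000 = 0.0547 s = 54.7143 ms
Processing delay = 3.2 ms
Total one-way latency = 57.9143 ms


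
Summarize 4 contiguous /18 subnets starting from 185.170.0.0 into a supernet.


Original prefix: /18
Number of subnets: 4 = 2^2
New prefix = 18 - 2 = 16
Supernet: 185.170.0.0/16


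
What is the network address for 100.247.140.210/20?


IP:   01100100.11110111.10001100.11010010
Mask: 11111111.11111111.11110000.00000000
AND operation:
Net:  01100100.11110111.10000000.00000000
Network: 100.247.128.0/20


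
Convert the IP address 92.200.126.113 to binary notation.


92 = 01011100
200 = 11001000
126 = 01111110
113 = 01110001
Binary: 01011100.11001000.01111110.01110001


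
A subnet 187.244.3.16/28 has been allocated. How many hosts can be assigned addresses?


Host bits = 32 - 28 = 4
Total addresses = 2^4 = 16
Usable = total - 2 (network and broadcast)
Usable hosts: 14


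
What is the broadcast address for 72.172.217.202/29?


Network: 72.172.217.200/29
Host bits = 3
Set all host bits to 1:
Broadcast: 72.172.217.207


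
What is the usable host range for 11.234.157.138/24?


Network: 11.234.157.0
Broadcast: 11.234.157.255
First usable = network + 1
Last usable = broadcast - 1
Range: 11.234.157.1 to 11.234.157.254


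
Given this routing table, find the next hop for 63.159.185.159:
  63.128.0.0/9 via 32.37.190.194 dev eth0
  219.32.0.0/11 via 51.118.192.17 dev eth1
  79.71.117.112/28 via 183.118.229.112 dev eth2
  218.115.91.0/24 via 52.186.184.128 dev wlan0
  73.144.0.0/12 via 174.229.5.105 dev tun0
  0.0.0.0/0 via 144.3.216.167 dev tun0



Longest prefix match for 63.159.185.159:
  /9 63.128.0.0: MATCH
  /11 219.32.0.0: no
  /28 79.71.117.112: no
  /24 218.115.91.0: no
  /12 73.144.0.0: no
  /0 0.0.0.0: MATCH
Selected: next-hop 32.37.190.194 via eth0 (matched /9)


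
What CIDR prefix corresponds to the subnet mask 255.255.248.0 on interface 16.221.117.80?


Binary: 11111111.11111111.11111000.00000000
Count leading 1s
Prefix: /21


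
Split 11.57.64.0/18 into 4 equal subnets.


New prefix = 18 + 2 = 20
Each subnet has 4096 addresses
  11.57.64.0/20
  11.57.80.0/20
  11.57.96.0/20
  11.57.112.0/20
Subnets: 11.57.64.0/20, 11.57.80.0/20, 11.57.96.0/20, 11.57.112.0/20


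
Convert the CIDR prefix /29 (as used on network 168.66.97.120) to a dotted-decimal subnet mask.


/29 means 29 network bits, 3 host bits
Binary: 11111111111111111111111111111000
Mask: 255.255.255.248


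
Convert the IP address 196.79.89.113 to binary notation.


196 = 11000100
79 = 01001111
89 = 01011001
113 = 01110001
Binary: 11000100.01001111.01011001.01110001


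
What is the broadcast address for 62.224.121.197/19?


Network: 62.224.96.0/19
Host bits = 13
Set all host bits to 1:
Broadcast: 62.224.127.255


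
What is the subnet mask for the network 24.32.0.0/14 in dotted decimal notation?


/14 means 14 network bits, 18 host bits
Binary: 11111111111111000000000000000000
Mask: 255.252.0.0


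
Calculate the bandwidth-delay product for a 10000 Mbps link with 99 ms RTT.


BDP = bandwidth * RTT
= 10000 Mbps * 99 ms
= 10000 * 1e6 * 99 / 1000 bits
= 990000000 bits
= 123750000 bytes
= 120849.6094 KB
BDP = 990000000 bits (123750000 bytes)


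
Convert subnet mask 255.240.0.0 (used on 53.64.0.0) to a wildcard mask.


Subnet mask: 255.240.0.0
Wildcard = 255.255.255.255 - subnet mask
255 - 255 = 0
255 - 240 = 15
255 - 0 = 255
255 - 0 = 255
Wildcard: 0.15.255.255


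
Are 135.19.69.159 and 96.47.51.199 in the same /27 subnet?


Mask: 255.255.255.224
135.19.69.159 AND mask = 135.19.69.128
96.47.51.199 AND mask = 96.47.51.192
No, different subnets (135.19.69.128 vs 96.47.51.192)


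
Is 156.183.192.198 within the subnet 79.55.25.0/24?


Subnet network: 79.55.25.0
Test IP AND mask: 156.183.192.0
No, 156.183.192.198 is not in 79.55.25.0/24


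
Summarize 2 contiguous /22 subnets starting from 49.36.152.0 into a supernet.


Original prefix: /22
Number of subnets: 2 = 2^1
New prefix = 22 - 1 = 21
Supernet: 49.36.152.0/21


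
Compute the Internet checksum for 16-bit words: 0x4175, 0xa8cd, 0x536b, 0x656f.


Sum all words (with carry folding):
+ 0x4175 = 0x4175
+ 0xa8cd = 0xea42
+ 0x536b = 0x3dae
+ 0x656f = 0xa31d
One's complement: ~0xa31d
Checksum = 0x5ce2


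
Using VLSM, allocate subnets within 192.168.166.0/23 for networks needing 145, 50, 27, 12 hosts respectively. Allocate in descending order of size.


145 hosts -> /24 (254 usable): 192.168.166.0/24
50 hosts -> /26 (62 usable): 192.168.167.0/26
27 hosts -> /27 (30 usable): 192.168.167.64/27
12 hosts -> /28 (14 usable): 192.168.167.96/28
Allocation: 192.168.166.0/24 (145 hosts, 254 usable); 192.168.167.0/26 (50 hosts, 62 usable); 192.168.167.64/27 (27 hosts, 30 usable); 192.168.167.96/28 (12 hosts, 14 usable)


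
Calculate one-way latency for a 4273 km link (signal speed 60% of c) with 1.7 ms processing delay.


Speed = 0.6 * 3e5 km/s = 180000 km/s
Propagation delay = 4273 / 180000 = 0.0237 s = 23.7389 ms
Processing delay = 1.7 ms
Total one-way latency = 25.4389 ms


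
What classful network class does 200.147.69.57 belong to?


First octet: 200
Binary: 11001000
110xxxxx -> Class C (192-223)
Class C, default mask 255.255.255.0 (/24)


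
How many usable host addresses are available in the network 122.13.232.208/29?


Host bits = 32 - 29 = 3
Total addresses = 2^3 = 8
Usable = total - 2 (network and broadcast)
Usable hosts: 6


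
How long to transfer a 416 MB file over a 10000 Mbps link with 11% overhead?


Effective throughput = 10000 * (1 - 11/100) = 8900 Mbps
File size in Mb = 416 * 8 = 3328 Mb
Time = 3328 / 8900
Time = 0.3739 seconds


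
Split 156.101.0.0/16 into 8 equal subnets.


New prefix = 16 + 3 = 19
Each subnet has 8192 addresses
  156.101.0.0/19
  156.101.32.0/19
  156.101.64.0/19
  156.101.96.0/19
  156.101.128.0/19
  156.101.160.0/19
  156.101.192.0/19
  156.101.224.0/19
Subnets: 156.101.0.0/19, 156.101.32.0/19, 156.101.64.0/19, 156.101.96.0/19, 156.101.128.0/19, 156.101.160.0/19, 156.101.192.0/19, 156.101.224.0/19


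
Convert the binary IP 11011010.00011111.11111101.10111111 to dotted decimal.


11011010 = 218
00011111 = 31
11111101 = 253
10111111 = 191
IP: 218.31.253.191


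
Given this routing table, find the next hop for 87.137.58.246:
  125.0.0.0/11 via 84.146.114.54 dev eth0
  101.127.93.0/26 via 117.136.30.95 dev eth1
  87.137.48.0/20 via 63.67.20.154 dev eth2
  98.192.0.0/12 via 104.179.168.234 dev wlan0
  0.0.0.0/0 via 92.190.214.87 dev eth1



Longest prefix match for 87.137.58.246:
  /11 125.0.0.0: no
  /26 101.127.93.0: no
  /20 87.137.48.0: MATCH
  /12 98.192.0.0: no
  /0 0.0.0.0: MATCH
Selected: next-hop 63.67.20.154 via eth2 (matched /20)


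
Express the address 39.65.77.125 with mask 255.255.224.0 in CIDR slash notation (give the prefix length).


Binary: 11111111.11111111.11100000.00000000
Count leading 1s
Prefix: /19


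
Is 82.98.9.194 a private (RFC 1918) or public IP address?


RFC 1918 private ranges:
  10.0.0.0/8 (10.0.0.0 - 10.255.255.255)
  172.16.0.0/12 (172.16.0.0 - 172.31.255.255)
  192.168.0.0/16 (192.168.0.0 - 192.168.255.255)
Public (not in any RFC 1918 range)


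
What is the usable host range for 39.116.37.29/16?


Network: 39.116.0.0
Broadcast: 39.116.255.255
First usable = network + 1
Last usable = broadcast - 1
Range: 39.116.0.1 to 39.116.255.254


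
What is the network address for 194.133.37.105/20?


IP:   11000010.10000101.00100101.01101001
Mask: 11111111.11111111.11110000.00000000
AND operation:
Net:  11000010.10000101.00100000.00000000
Network: 194.133.32.0/20


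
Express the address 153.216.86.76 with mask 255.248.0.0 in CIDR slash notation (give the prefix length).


Binary: 11111111.11111000.00000000.00000000
Count leading 1s
Prefix: /13


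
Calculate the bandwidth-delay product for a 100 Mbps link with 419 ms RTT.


BDP = bandwidth * RTT
= 100 Mbps * 419 ms
= 100 * 1e6 * 419 / 1000 bits
= 41900000 bits
= 5237500 bytes
= 5114.7461 KB
BDP = 41900000 bits (5237500 bytes)


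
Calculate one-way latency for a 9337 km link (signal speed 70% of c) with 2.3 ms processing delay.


Speed = 0.7 * 3e5 km/s = 210000 km/s
Propagation delay = 9337 / 210000 = 0.0445 s = 44.4619 ms
Processing delay = 2.3 ms
Total one-way latency = 46.7619 ms


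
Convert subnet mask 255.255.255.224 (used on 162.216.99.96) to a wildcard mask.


Subnet mask: 255.255.255.224
Wildcard = 255.255.255.255 - subnet mask
255 - 255 = 0
255 - 255 = 0
255 - 255 = 0
255 - 224 = 31
Wildcard: 0.0.0.31


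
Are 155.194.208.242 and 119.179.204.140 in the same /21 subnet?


Mask: 255.255.248.0
155.194.208.242 AND mask = 155.194.208.0
119.179.204.140 AND mask = 119.179.200.0
No, different subnets (155.194.208.0 vs 119.179.200.0)


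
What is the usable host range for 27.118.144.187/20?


Network: 27.118.144.0
Broadcast: 27.118.159.255
First usable = network + 1
Last usable = broadcast - 1
Range: 27.118.144.1 to 27.118.159.254


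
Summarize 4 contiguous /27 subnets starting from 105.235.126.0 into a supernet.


Original prefix: /27
Number of subnets: 4 = 2^2
New prefix = 27 - 2 = 25
Supernet: 105.235.126.0/25


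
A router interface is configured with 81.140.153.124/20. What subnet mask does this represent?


/20 means 20 network bits, 12 host bits
Binary: 11111111111111111111000000000000
Mask: 255.255.240.0


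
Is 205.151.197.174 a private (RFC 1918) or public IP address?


RFC 1918 private ranges:
  10.0.0.0/8 (10.0.0.0 - 10.255.255.255)
  172.16.0.0/12 (172.16.0.0 - 172.31.255.255)
  192.168.0.0/16 (192.168.0.0 - 192.168.255.255)
Public (not in any RFC 1918 range)


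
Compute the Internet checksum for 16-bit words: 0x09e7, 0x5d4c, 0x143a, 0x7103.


Sum all words (with carry folding):
+ 0x09e7 = 0x09e7
+ 0x5d4c = 0x6733
+ 0x143a = 0x7b6d
+ 0x7103 = 0xec70
One's complement: ~0xec70
Checksum = 0x138f


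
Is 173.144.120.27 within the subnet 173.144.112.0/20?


Subnet network: 173.144.112.0
Test IP AND mask: 173.144.112.0
Yes, 173.144.120.27 is in 173.144.112.0/20


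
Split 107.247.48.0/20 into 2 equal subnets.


New prefix = 20 + 1 = 21
Each subnet has 2048 addresses
  107.247.48.0/21
  107.247.56.0/21
Subnets: 107.247.48.0/21, 107.247.56.0/21


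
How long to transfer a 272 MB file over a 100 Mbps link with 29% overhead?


Effective throughput = 100 * (1 - 29/100) = 71 Mbps
File size in Mb = 272 * 8 = 2176 Mb
Time = 2176 / 71
Time = 30.6479 seconds


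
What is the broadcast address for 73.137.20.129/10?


Network: 73.128.0.0/10
Host bits = 22
Set all host bits to 1:
Broadcast: 73.191.255.255


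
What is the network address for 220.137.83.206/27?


IP:   11011100.10001001.01010011.11001110
Mask: 11111111.11111111.11111111.11100000
AND operation:
Net:  11011100.10001001.01010011.11000000
Network: 220.137.83.192/27


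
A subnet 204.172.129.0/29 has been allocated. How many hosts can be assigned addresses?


Host bits = 32 - 29 = 3
Total addresses = 2^3 = 8
Usable = total - 2 (network and broadcast)
Usable hosts: 6


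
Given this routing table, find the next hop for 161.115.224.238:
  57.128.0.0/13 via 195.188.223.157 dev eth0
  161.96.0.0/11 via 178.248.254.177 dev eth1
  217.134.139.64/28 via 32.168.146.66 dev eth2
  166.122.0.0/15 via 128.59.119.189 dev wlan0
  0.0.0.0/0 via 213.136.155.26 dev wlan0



Longest prefix match for 161.115.224.238:
  /13 57.128.0.0: no
  /11 161.96.0.0: MATCH
  /28 217.134.139.64: no
  /15 166.122.0.0: no
  /0 0.0.0.0: MATCH
Selected: next-hop 178.248.254.177 via eth1 (matched /11)


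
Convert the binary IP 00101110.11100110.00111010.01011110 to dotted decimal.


00101110 = 46
11100110 = 230
00111010 = 58
01011110 = 94
IP: 46.230.58.94


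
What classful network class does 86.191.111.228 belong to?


First octet: 86
Binary: 01010110
0xxxxxxx -> Class A (1-126)
Class A, default mask 255.0.0.0 (/8)


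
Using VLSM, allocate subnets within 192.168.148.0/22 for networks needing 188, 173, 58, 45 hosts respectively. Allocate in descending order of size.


188 hosts -> /24 (254 usable): 192.168.148.0/24
173 hosts -> /24 (254 usable): 192.168.149.0/24
58 hosts -> /26 (62 usable): 192.168.150.0/26
45 hosts -> /26 (62 usable): 192.168.150.64/26
Allocation: 192.168.148.0/24 (188 hosts, 254 usable); 192.168.149.0/24 (173 hosts, 254 usable); 192.168.150.0/26 (58 hosts, 62 usable); 192.168.150.64/26 (45 hosts, 62 usable)


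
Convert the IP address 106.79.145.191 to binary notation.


106 = 01101010
79 = 01001111
145 = 10010001
191 = 10111111
Binary: 01101010.01001111.10010001.10111111


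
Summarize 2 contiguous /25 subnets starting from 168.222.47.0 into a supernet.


Original prefix: /25
Number of subnets: 2 = 2^1
New prefix = 25 - 1 = 24
Supernet: 168.222.47.0/24


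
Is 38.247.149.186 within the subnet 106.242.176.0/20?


Subnet network: 106.242.176.0
Test IP AND mask: 38.247.144.0
No, 38.247.149.186 is not in 106.242.176.0/20


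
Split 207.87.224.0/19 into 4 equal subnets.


New prefix = 19 + 2 = 21
Each subnet has 2048 addresses
  207.87.224.0/21
  207.87.232.0/21
  207.87.240.0/21
  207.87.248.0/21
Subnets: 207.87.224.0/21, 207.87.232.0/21, 207.87.240.0/21, 207.87.248.0/21


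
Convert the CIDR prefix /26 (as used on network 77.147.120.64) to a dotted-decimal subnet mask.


/26 means 26 network bits, 6 host bits
Binary: 11111111111111111111111111000000
Mask: 255.255.255.192


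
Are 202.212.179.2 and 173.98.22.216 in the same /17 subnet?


Mask: 255.255.128.0
202.212.179.2 AND mask = 202.212.128.0
173.98.22.216 AND mask = 173.98.0.0
No, different subnets (202.212.128.0 vs 173.98.0.0)


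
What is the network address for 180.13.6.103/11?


IP:   10110100.00001101.00000110.01100111
Mask: 11111111.11100000.00000000.00000000
AND operation:
Net:  10110100.00000000.00000000.00000000
Network: 180.0.0.0/11


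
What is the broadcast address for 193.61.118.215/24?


Network: 193.61.118.0/24
Host bits = 8
Set all host bits to 1:
Broadcast: 193.61.118.255


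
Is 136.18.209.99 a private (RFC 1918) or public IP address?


RFC 1918 private ranges:
  10.0.0.0/8 (10.0.0.0 - 10.255.255.255)
  172.16.0.0/12 (172.16.0.0 - 172.31.255.255)
  192.168.0.0/16 (192.168.0.0 - 192.168.255.255)
Public (not in any RFC 1918 range)


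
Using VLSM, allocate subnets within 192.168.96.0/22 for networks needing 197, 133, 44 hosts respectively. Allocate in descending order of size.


197 hosts -> /24 (254 usable): 192.168.96.0/24
133 hosts -> /24 (254 usable): 192.168.97.0/24
44 hosts -> /26 (62 usable): 192.168.98.0/26
Allocation: 192.168.96.0/24 (197 hosts, 254 usable); 192.168.97.0/24 (133 hosts, 254 usable); 192.168.98.0/26 (44 hosts, 62 usable)


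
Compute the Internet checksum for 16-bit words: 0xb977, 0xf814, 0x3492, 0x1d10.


Sum all words (with carry folding):
+ 0xb977 = 0xb977
+ 0xf814 = 0xb18c
+ 0x3492 = 0xe61e
+ 0x1d10 = 0x032f
One's complement: ~0x032f
Checksum = 0xfcd0


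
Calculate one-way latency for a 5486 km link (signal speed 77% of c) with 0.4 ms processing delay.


Speed = 0.77 * 3e5 km/s = 231000 km/s
Propagation delay = 5486 / 231000 = 0.0237 s = 23.7489 ms
Processing delay = 0.4 ms
Total one-way latency = 24.1489 ms


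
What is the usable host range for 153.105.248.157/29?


Network: 153.105.248.152
Broadcast: 153.105.248.159
First usable = network + 1
Last usable = broadcast - 1
Range: 153.105.248.153 to 153.105.248.158


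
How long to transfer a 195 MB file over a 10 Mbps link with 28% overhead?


Effective throughput = 10 * (1 - 28/100) = 7.2 Mbps
File size in Mb = 195 * 8 = 1560 Mb
Time = 1560 / 7.2
Time = 216.6667 seconds


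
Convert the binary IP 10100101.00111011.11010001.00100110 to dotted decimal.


10100101 = 165
00111011 = 59
11010001 = 209
00100110 = 38
IP: 165.59.209.38


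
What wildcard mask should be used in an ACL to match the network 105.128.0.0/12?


Subnet mask: 255.240.0.0
Wildcard = 255.255.255.255 - subnet mask
255 - 255 = 0
255 - 240 = 15
255 - 0 = 255
255 - 0 = 255
Wildcard: 0.15.255.255


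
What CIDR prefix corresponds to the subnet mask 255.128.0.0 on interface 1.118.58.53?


Binary: 11111111.10000000.00000000.00000000
Count leading 1s
Prefix: /9


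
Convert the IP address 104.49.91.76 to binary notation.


104 = 01101000
49 = 00110001
91 = 01011011
76 = 01001100
Binary: 01101000.00110001.01011011.01001100


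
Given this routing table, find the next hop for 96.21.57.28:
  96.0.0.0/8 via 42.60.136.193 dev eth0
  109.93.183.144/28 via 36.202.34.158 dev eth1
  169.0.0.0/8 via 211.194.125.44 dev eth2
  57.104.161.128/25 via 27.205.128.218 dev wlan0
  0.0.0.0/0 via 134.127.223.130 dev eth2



Longest prefix match for 96.21.57.28:
  /8 96.0.0.0: MATCH
  /28 109.93.183.144: no
  /8 169.0.0.0: no
  /25 57.104.161.128: no
  /0 0.0.0.0: MATCH
Selected: next-hop 42.60.136.193 via eth0 (matched /8)


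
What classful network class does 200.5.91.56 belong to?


First octet: 200
Binary: 11001000
110xxxxx -> Class C (192-223)
Class C, default mask 255.255.255.0 (/24)


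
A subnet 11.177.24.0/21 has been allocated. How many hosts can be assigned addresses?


Host bits = 32 - 21 = 11
Total addresses = 2^11 = 2048
Usable = total - 2 (network and broadcast)
Usable hosts: 2046


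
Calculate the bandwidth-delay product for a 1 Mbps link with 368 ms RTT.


BDP = bandwidth * RTT
= 1 Mbps * 368 ms
= 1 * 1e6 * 368 / 1000 bits
= 368000 bits
= 46000 bytes
= 44.9219 KB
BDP = 368000 bits (46000 bytes)


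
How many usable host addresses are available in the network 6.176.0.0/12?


Host bits = 32 - 12 = 20
Total addresses = 2^20 = 1048576
Usable = total - 2 (network and broadcast)
Usable hosts: 1048574


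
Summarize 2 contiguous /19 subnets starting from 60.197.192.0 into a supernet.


Original prefix: /19
Number of subnets: 2 = 2^1
New prefix = 19 - 1 = 18
Supernet: 60.197.192.0/18


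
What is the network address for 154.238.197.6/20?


IP:   10011010.11101110.11000101.00000110
Mask: 11111111.11111111.11110000.00000000
AND operation:
Net:  10011010.11101110.11000000.00000000
Network: 154.238.192.0/20


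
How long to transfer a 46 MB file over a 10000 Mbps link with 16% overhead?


Effective throughput = 10000 * (1 - 16/100) = 8400 Mbps
File size in Mb = 46 * 8 = 368 Mb
Time = 368 / 8400
Time = 0.0438 seconds


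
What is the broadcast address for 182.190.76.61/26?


Network: 182.190.76.0/26
Host bits = 6
Set all host bits to 1:
Broadcast: 182.190.76.63


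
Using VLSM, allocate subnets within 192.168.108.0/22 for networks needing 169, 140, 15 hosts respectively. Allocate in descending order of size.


169 hosts -> /24 (254 usable): 192.168.108.0/24
140 hosts -> /24 (254 usable): 192.168.109.0/24
15 hosts -> /27 (30 usable): 192.168.110.0/27
Allocation: 192.168.108.0/24 (169 hosts, 254 usable); 192.168.109.0/24 (140 hosts, 254 usable); 192.168.110.0/27 (15 hosts, 30 usable)


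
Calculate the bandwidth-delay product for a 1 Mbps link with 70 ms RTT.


BDP = bandwidth * RTT
= 1 Mbps * 70 ms
= 1 * 1e6 * 70 / 1000 bits
= 70000 bits
= 8750 bytes
= 8.5449 KB
BDP = 70000 bits (8750 bytes)


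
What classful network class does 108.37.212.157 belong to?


First octet: 108
Binary: 01101100
0xxxxxxx -> Class A (1-126)
Class A, default mask 255.0.0.0 (/8)


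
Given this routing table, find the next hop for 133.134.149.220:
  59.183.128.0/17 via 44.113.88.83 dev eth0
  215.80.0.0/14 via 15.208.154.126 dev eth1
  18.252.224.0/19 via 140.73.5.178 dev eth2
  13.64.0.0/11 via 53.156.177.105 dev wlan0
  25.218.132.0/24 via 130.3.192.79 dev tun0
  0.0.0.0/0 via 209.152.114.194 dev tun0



Longest prefix match for 133.134.149.220:
  /17 59.183.128.0: no
  /14 215.80.0.0: no
  /19 18.252.224.0: no
  /11 13.64.0.0: no
  /24 25.218.132.0: no
  /0 0.0.0.0: MATCH
Selected: next-hop 209.152.114.194 via tun0 (matched /0)


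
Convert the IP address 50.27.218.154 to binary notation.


50 = 00110010
27 = 00011011
218 = 11011010
154 = 10011010
Binary: 00110010.00011011.11011010.10011010


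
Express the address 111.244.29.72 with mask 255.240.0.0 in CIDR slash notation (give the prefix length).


Binary: 11111111.11110000.00000000.00000000
Count leading 1s
Prefix: /12


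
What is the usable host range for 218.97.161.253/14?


Network: 218.96.0.0
Broadcast: 218.99.255.255
First usable = network + 1
Last usable = broadcast - 1
Range: 218.96.0.1 to 218.99.255.254


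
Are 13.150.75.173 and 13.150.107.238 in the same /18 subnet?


Mask: 255.255.192.0
13.150.75.173 AND mask = 13.150.64.0
13.150.107.238 AND mask = 13.150.64.0
Yes, same subnet (13.150.64.0)


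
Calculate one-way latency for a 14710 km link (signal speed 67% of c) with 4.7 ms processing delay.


Speed = 0.67 * 3e5 km/s = 201000 km/s
Propagation delay = 14710 / 201000 = 0.0732 s = 73.1841 ms
Processing delay = 4.7 ms
Total one-way latency = 77.8841 ms


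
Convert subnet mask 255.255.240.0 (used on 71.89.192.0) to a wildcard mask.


Subnet mask: 255.255.240.0
Wildcard = 255.255.255.255 - subnet mask
255 - 255 = 0
255 - 255 = 0
255 - 240 = 15
255 - 0 = 255
Wildcard: 0.0.15.255


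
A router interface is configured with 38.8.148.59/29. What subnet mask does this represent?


/29 means 29 network bits, 3 host bits
Binary: 11111111111111111111111111111000
Mask: 255.255.255.248


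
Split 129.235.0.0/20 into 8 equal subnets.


New prefix = 20 + 3 = 23
Each subnet has 512 addresses
  129.235.0.0/23
  129.235.2.0/23
  129.235.4.0/23
  129.235.6.0/23
  129.235.8.0/23
  129.235.10.0/23
  129.235.12.0/23
  129.235.14.0/23
Subnets: 129.235.0.0/23, 129.235.2.0/23, 129.235.4.0/23, 129.235.6.0/23, 129.235.8.0/23, 129.235.10.0/23, 129.235.12.0/23, 129.235.14.0/23


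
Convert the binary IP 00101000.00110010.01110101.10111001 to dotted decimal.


00101000 = 40
00110010 = 50
01110101 = 117
10111001 = 185
IP: 40.50.117.185


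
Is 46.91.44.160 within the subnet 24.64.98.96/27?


Subnet network: 24.64.98.96
Test IP AND mask: 46.91.44.160
No, 46.91.44.160 is not in 24.64.98.96/27


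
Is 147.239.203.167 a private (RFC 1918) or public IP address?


RFC 1918 private ranges:
  10.0.0.0/8 (10.0.0.0 - 10.255.255.255)
  172.16.0.0/12 (172.16.0.0 - 172.31.255.255)
  192.168.0.0/16 (192.168.0.0 - 192.168.255.255)
Public (not in any RFC 1918 range)


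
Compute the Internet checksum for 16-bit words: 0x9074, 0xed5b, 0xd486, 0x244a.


Sum all words (with carry folding):
+ 0x9074 = 0x9074
+ 0xed5b = 0x7dd0
+ 0xd486 = 0x5257
+ 0x244a = 0x76a1
One's complement: ~0x76a1
Checksum = 0x895e
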